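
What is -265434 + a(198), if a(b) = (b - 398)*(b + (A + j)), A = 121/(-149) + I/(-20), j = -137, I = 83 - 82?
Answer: -41341776/149 ≈ -2.7746e+5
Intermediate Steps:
I = 1
A = -2569/2980 (A = 121/(-149) + 1/(-20) = 121*(-1/149) + 1*(-1/20) = -121/149 - 1/20 = -2569/2980 ≈ -0.86208)
a(b) = (-398 + b)*(-410829/2980 + b) (a(b) = (b - 398)*(b + (-2569/2980 - 137)) = (-398 + b)*(b - 410829/2980) = (-398 + b)*(-410829/2980 + b))
-265434 + a(198) = -265434 + (81754971/1490 + 198**2 - 1596869/2980*198) = -265434 + (81754971/1490 + 39204 - 158090031/1490) = -265434 - 1792110/149 = -41341776/149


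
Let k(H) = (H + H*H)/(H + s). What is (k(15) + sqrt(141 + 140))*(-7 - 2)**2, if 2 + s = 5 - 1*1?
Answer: 19440/17 + 81*sqrt(281) ≈ 2501.3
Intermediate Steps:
s = 2 (s = -2 + (5 - 1*1) = -2 + (5 - 1) = -2 + 4 = 2)
k(H) = (H + H**2)/(2 + H) (k(H) = (H + H*H)/(H + 2) = (H + H**2)/(2 + H))
(k(15) + sqrt(141 + 140))*(-7 - 2)**2 = (15*(1 + 15)/(2 + 15) + sqrt(141 + 140))*(-7 - 2)**2 = (15*16/17 + sqrt(281))*(-9)**2 = (15*(1/17)*16 + sqrt(281))*81 = (240/17 + sqrt(281))*81 = 19440/17 + 81*sqrt(281)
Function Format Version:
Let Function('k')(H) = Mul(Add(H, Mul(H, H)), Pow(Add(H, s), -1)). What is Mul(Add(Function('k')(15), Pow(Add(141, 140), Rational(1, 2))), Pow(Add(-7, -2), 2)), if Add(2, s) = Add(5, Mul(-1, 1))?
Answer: Add(Rational(19440, 17), Mul(81, Pow(281, Rational(1, 2)))) ≈ 2501.3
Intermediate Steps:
s = 2 (s = Add(-2, Add(5, Mul(-1, 1))) = Add(-2, Add(5, -1)) = Add(-2, 4) = 2)
Function('k')(H) = Mul(Pow(Add(2, H), -1), Add(H, Pow(H, 2))) (Function('k')(H) = Mul(Add(H, Mul(H, H)), Pow(Add(H, 2), -1)) = Mul(Add(H, Pow(H, 2)), Pow(Add(2, H), -1)) = Mul(Pow(Add(2, H), -1), Add(H, Pow(H, 2))))
Mul(Add(Function('k')(15), Pow(Add(141, 140), Rational(1, 2))), Pow(Add(-7, -2), 2)) = Mul(Add(Mul(15, Pow(Add(2, 15), -1), Add(1, 15)), Pow(Add(141, 140), Rational(1, 2))), Pow(Add(-7, -2), 2)) = Mul(Add(Mul(15, Pow(17, -1), 16), Pow(281, Rational(1, 2))), Pow(-9, 2)) = Mul(Add(Mul(15, Rational(1, 17), 16), Pow(281, Rational(1, 2))), 81) = Mul(Add(Rational(240, 17), Pow(281, Rational(1, 2))), 81) = Add(Rational(19440, 17), Mul(81, Pow(281, Rational(1, 2))))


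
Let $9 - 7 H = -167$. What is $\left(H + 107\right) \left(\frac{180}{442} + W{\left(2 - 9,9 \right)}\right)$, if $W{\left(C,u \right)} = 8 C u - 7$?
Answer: $- \frac{104377925}{1547} \approx -67471.0$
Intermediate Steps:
$W{\left(C,u \right)} = -7 + 8 C u$ ($W{\left(C,u \right)} = 8 C u - 7 = -7 + 8 C u$)
$H = \frac{176}{7}$ ($H = \frac{9}{7} - - \frac{167}{7} = \frac{9}{7} + \frac{167}{7} = \frac{176}{7} \approx 25.143$)
$\left(H + 107\right) \left(\frac{180}{442} + W{\left(2 - 9,9 \right)}\right) = \left(\frac{176}{7} + 107\right) \left(\frac{180}{442} + \left(-7 + 8 \left(2 - 9\right) 9\right)\right) = \frac{925 \left(180 \cdot \frac{1}{442} + \left(-7 + 8 \left(-7\right) 9\right)\right)}{7} = \frac{925 \left(\frac{90}{221} - 511\right)}{7} = \frac{925}{7} \left(- \frac{112841}{221}\right) = - \frac{104377925}{1547}$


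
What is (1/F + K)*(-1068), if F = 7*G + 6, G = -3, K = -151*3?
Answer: 2419376/5 ≈ 4.8388e+5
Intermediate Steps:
K = -453
F = -15 (F = 7*(-3) + 6 = -21 + 6 = -15)
(1/F + K)*(-1068) = (1/(-15) - 453)*(-1068) = (-1/15 - 453)*(-1068) = -6796/15*(-1068) = 2419376/5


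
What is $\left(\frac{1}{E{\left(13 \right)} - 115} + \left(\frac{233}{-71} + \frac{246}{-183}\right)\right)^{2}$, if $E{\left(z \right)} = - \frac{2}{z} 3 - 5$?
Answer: $\frac{987914864418769}{46000217263716} \approx 21.476$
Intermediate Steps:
$E{\left(z \right)} = -5 - \frac{6}{z}$ ($E{\left(z \right)} = - \frac{6}{z} - 5 = -5 - \frac{6}{z}$)
$\left(\frac{1}{E{\left(13 \right)} - 115} + \left(\frac{233}{-71} + \frac{246}{-183}\right)\right)^{2} = \left(\frac{1}{\left(-5 - \frac{6}{13}\right) - 115} + \left(\frac{233}{-71} + \frac{246}{-183}\right)\right)^{2} = \left(\frac{1}{\left(-5 - \frac{6}{13}\right) - 115} + \left(233 \left(- \frac{1}{71}\right) + 246 \left(- \frac{1}{183}\right)\right)\right)^{2} = \left(\frac{1}{\left(-5 - \frac{6}{13}\right) - 115} - \frac{20035}{4331}\right)^{2} = \left(\frac{1}{- \frac{71}{13} - 115} - \frac{20035}{4331}\right)^{2} = \left(\frac{1}{- \frac{1566}{13}} - \frac{20035}{4331}\right)^{2} = \left(- \frac{13}{1566} - \frac{20035}{4331}\right)^{2} = \left(- \frac{31431113}{6782346}\right)^{2} = \frac{987914864418769}{46000217263716}$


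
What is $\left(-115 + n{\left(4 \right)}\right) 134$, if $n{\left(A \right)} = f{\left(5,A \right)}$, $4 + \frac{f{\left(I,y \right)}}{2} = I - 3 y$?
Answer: $-18358$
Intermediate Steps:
$f{\left(I,y \right)} = -8 - 6 y + 2 I$ ($f{\left(I,y \right)} = -8 + 2 \left(I - 3 y\right) = -8 + \left(- 6 y + 2 I\right) = -8 - 6 y + 2 I$)
$n{\left(A \right)} = 2 - 6 A$ ($n{\left(A \right)} = -8 - 6 A + 2 \cdot 5 = -8 - 6 A + 10 = 2 - 6 A$)
$\left(-115 + n{\left(4 \right)}\right) 134 = \left(-115 + \left(2 - 24\right)\right) 134 = \left(-115 - 22\right) 134 = \left(-137\right) 134 = -18358$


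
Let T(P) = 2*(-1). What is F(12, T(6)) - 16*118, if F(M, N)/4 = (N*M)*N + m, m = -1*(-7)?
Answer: -1668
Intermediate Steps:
T(P) = -2
m = 7
F(M, N) = 28 + 4*M*N² (F(M, N) = 4*((N*M)*N + 7) = 4*((M*N)*N + 7) = 4*(M*N² + 7) = 4*(7 + M*N²) = 28 + 4*M*N²)
F(12, T(6)) - 16*118 = (28 + 4*12*(-2)²) - 16*118 = (28 + 4*12*4) - 1888 = (28 + 192) - 1888 = 220 - 1888 = -1668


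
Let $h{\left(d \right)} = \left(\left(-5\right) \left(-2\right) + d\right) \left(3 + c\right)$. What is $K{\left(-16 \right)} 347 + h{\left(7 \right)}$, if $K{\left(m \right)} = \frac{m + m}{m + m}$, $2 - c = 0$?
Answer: $432$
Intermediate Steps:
$c = 2$ ($c = 2 - 0 = 2 + 0 = 2$)
$K{\left(m \right)} = 1$ ($K{\left(m \right)} = \frac{2 m}{2 m} = 2 m \frac{1}{2 m} = 1$)
$h{\left(d \right)} = 50 + 5 d$ ($h{\left(d \right)} = \left(\left(-5\right) \left(-2\right) + d\right) \left(3 + 2\right) = \left(10 + d\right) 5 = 50 + 5 d$)
$K{\left(-16 \right)} 347 + h{\left(7 \right)} = 1 \cdot 347 + \left(50 + 5 \cdot 7\right) = 347 + \left(50 + 35\right) = 347 + 85 = 432$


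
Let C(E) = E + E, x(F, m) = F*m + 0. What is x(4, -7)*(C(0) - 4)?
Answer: 112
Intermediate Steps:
x(F, m) = F*m
C(E) = 2*E
x(4, -7)*(C(0) - 4) = (4*(-7))*(2*0 - 4) = -28*(0 - 4) = -28*(-4) = 112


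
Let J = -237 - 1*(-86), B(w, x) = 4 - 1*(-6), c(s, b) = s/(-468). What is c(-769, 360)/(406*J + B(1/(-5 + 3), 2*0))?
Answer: -769/28686528 ≈ -2.6807e-5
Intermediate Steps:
c(s, b) = -s/468 (c(s, b) = s*(-1/468) = -s/468)
B(w, x) = 10 (B(w, x) = 4 + 6 = 10)
J = -151 (J = -237 + 86 = -151)
c(-769, 360)/(406*J + B(1/(-5 + 3), 2*0)) = (-1/468*(-769))/(406*(-151) + 10) = 769/(468*(-61306 + 10)) = (769/468)/(-61296) = (769/468)*(-1/61296) = -769/28686528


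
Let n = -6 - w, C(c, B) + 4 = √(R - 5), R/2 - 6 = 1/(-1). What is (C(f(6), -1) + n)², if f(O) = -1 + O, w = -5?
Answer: (5 - √5)² ≈ 7.6393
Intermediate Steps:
R = 10 (R = 12 + 2/(-1) = 12 + 2*(-1) = 12 - 2 = 10)
C(c, B) = -4 + √5 (C(c, B) = -4 + √(10 - 5) = -4 + √5)
n = -1 (n = -6 - 1*(-5) = -6 + 5 = -1)
(C(f(6), -1) + n)² = ((-4 + √5) - 1)² = (-5 + √5)²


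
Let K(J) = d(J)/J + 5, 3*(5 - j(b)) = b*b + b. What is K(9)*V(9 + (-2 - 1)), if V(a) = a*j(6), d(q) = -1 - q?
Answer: -210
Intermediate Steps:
j(b) = 5 - b/3 - b**2/3 (j(b) = 5 - (b*b + b)/3 = 5 - (b**2 + b)/3 = 5 - (b + b**2)/3 = 5 + (-b/3 - b**2/3) = 5 - b/3 - b**2/3)
V(a) = -9*a (V(a) = a*(5 - 1/3*6 - 1/3*6**2) = a*(5 - 2 - 1/3*36) = a*(5 - 2 - 12) = a*(-9) = -9*a)
K(J) = 5 + (-1 - J)/J (K(J) = (-1 - J)/J + 5 = 5 + (-1 - J)/J)
K(9)*V(9 + (-2 - 1)) = (4 - 1/9)*(-9*(9 + (-2 - 1))) = (4 - 1*1/9)*(-9*(9 - 3)) = (4 - 1/9)*(-9*6) = (35/9)*(-54) = -210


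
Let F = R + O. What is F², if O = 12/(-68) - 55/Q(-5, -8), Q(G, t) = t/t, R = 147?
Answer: 2436721/289 ≈ 8431.6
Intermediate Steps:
Q(G, t) = 1
O = -938/17 (O = 12/(-68) - 55/1 = 12*(-1/68) - 55*1 = -3/17 - 55 = -938/17 ≈ -55.176)
F = 1561/17 (F = 147 - 938/17 = 1561/17 ≈ 91.823)
F² = (1561/17)² = 2436721/289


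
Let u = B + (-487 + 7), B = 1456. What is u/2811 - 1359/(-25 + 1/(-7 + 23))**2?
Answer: -91397552/49723779 ≈ -1.8381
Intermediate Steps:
u = 976 (u = 1456 + (-487 + 7) = 1456 - 480 = 976)
u/2811 - 1359/(-25 + 1/(-7 + 23))**2 = 976/2811 - 1359/(-25 + 1/(-7 + 23))**2 = 976*(1/2811) - 1359/(-25 + 1/16)**2 = 976/2811 - 1359/(-25 + 1/16)**2 = 976/2811 - 1359/((-399/16)**2) = 976/2811 - 1359/159201/256 = 976/2811 - 1359*256/159201 = 976/2811 - 38656/17689 = -91397552/49723779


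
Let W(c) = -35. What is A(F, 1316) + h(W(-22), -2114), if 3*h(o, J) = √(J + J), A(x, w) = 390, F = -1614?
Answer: 390 + 2*I*√1057/3 ≈ 390.0 + 21.674*I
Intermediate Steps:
h(o, J) = √2*√J/3 (h(o, J) = √(J + J)/3 = √(2*J)/3 = (√2*√J)/3 = √2*√J/3)
A(F, 1316) + h(W(-22), -2114) = 390 + √2*√(-2114)/3 = 390 + √2*(I*√2114)/3 = 390 + 2*I*√1057/3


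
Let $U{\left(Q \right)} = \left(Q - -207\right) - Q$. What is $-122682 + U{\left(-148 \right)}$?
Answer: $-122475$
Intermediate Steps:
$U{\left(Q \right)} = 207$ ($U{\left(Q \right)} = \left(Q + 207\right) - Q = \left(207 + Q\right) - Q = 207$)
$-122682 + U{\left(-148 \right)} = -122682 + 207 = -122475$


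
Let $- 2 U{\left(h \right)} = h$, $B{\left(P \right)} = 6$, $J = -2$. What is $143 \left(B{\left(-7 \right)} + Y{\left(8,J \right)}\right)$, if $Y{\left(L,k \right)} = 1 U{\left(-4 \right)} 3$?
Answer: $1716$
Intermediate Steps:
$U{\left(h \right)} = - \frac{h}{2}$
$Y{\left(L,k \right)} = 6$ ($Y{\left(L,k \right)} = 1 \left(\left(- \frac{1}{2}\right) \left(-4\right)\right) 3 = 1 \cdot 2 \cdot 3 = 2 \cdot 3 = 6$)
$143 \left(B{\left(-7 \right)} + Y{\left(8,J \right)}\right) = 143 \left(6 + 6\right) = 143 \cdot 12 = 1716$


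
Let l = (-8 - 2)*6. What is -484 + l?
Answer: -544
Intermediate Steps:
l = -60 (l = -10*6 = -60)
-484 + l = -484 - 60 = -544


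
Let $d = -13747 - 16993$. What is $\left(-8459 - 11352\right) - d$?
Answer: $10929$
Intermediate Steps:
$d = -30740$
$\left(-8459 - 11352\right) - d = \left(-8459 - 11352\right) - -30740 = \left(-8459 - 11352\right) + 30740 = -19811 + 30740 = 10929$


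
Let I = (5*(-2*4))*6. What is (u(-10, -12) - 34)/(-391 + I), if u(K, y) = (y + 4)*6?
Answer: 82/631 ≈ 0.12995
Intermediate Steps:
u(K, y) = 24 + 6*y (u(K, y) = (4 + y)*6 = 24 + 6*y)
I = -240 (I = (5*(-8))*6 = -40*6 = -240)
(u(-10, -12) - 34)/(-391 + I) = ((24 + 6*(-12)) - 34)/(-391 - 240) = ((24 - 72) - 34)/(-631) = (-48 - 34)*(-1/631) = -82*(-1/631) = 82/631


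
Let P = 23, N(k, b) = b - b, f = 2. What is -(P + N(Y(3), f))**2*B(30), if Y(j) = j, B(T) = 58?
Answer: -30682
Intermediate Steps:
N(k, b) = 0
-(P + N(Y(3), f))**2*B(30) = -(23 + 0)**2*58 = -23**2*58 = -529*58 = -1*30682 = -30682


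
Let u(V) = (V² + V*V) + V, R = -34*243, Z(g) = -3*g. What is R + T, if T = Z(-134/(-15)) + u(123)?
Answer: 110461/5 ≈ 22092.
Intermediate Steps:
R = -8262
u(V) = V + 2*V² (u(V) = (V² + V²) + V = 2*V² + V = V + 2*V²)
T = 151771/5 (T = -(-402)/(-15) + 123*(1 + 2*123) = -(-402)*(-1)/15 + 123*(1 + 246) = -3*134/15 + 123*247 = -134/5 + 30381 = 151771/5 ≈ 30354.)
R + T = -8262 + 151771/5 = 110461/5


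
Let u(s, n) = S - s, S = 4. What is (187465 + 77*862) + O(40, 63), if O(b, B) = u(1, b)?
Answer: 253842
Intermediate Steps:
u(s, n) = 4 - s
O(b, B) = 3 (O(b, B) = 4 - 1*1 = 4 - 1 = 3)
(187465 + 77*862) + O(40, 63) = (187465 + 77*862) + 3 = (187465 + 66374) + 3 = 253839 + 3 = 253842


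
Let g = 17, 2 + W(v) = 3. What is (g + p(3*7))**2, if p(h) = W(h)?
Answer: 324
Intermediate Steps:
W(v) = 1 (W(v) = -2 + 3 = 1)
p(h) = 1
(g + p(3*7))**2 = (17 + 1)**2 = 18**2 = 324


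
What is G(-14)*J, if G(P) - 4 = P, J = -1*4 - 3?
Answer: 70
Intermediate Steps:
J = -7 (J = -4 - 3 = -7)
G(P) = 4 + P
G(-14)*J = (4 - 14)*(-7) = -10*(-7) = 70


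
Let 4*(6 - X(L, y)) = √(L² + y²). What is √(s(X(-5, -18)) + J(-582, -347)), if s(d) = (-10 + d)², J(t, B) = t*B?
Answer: √(3231869 + 32*√349)/4 ≈ 449.48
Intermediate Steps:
J(t, B) = B*t
X(L, y) = 6 - √(L² + y²)/4
√(s(X(-5, -18)) + J(-582, -347)) = √((-10 + (6 - √((-5)² + (-18)²)/4))² - 347*(-582)) = √((-10 + (6 - √(25 + 324)/4))² + 201954) = √((-10 + (6 - √349/4))² + 201954) = √((-4 - √349/4)² + 201954) = √(201954 + (-4 - √349/4)²)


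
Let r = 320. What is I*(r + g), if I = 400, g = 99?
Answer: 167600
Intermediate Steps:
I*(r + g) = 400*(320 + 99) = 400*419 = 167600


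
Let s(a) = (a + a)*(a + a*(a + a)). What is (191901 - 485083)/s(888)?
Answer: -146591/1401242688 ≈ -0.00010461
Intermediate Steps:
s(a) = 2*a*(a + 2*a²) (s(a) = (2*a)*(a + a*(2*a)) = (2*a)*(a + 2*a²) = 2*a*(a + 2*a²))
(191901 - 485083)/s(888) = (191901 - 485083)/((888²*(2 + 4*888))) = -293182*1/(788544*(2 + 3552)) = -293182/(788544*3554) = -293182/2802485376 = -293182*1/2802485376 = -146591/1401242688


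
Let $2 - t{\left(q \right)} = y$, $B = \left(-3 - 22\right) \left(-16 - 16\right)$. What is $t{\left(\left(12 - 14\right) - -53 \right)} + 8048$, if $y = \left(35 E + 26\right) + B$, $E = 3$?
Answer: $7119$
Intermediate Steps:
$B = 800$ ($B = \left(-25\right) \left(-32\right) = 800$)
$y = 931$ ($y = \left(35 \cdot 3 + 26\right) + 800 = \left(105 + 26\right) + 800 = 131 + 800 = 931$)
$t{\left(q \right)} = -929$ ($t{\left(q \right)} = 2 - 931 = -929$)
$t{\left(\left(12 - 14\right) - -53 \right)} + 8048 = -929 + 8048 = 7119$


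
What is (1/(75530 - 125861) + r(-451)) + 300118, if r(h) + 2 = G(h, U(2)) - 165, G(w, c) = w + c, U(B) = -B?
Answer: 15074033837/50331 ≈ 2.9950e+5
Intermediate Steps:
G(w, c) = c + w
r(h) = -169 + h (r(h) = -2 + ((-1*2 + h) - 165) = -2 + ((-2 + h) - 165) = -2 + (-167 + h) = -169 + h)
(1/(75530 - 125861) + r(-451)) + 300118 = (1/(75530 - 125861) + (-169 - 451)) + 300118 = (1/(-50331) - 620) + 300118 = (-1/50331 - 620) + 300118 = -31205221/50331 + 300118 = 15074033837/50331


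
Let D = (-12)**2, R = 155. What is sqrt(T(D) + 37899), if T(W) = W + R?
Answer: sqrt(38198) ≈ 195.44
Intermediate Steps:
D = 144
T(W) = 155 + W (T(W) = W + 155 = 155 + W)
sqrt(T(D) + 37899) = sqrt((155 + 144) + 37899) = sqrt(299 + 37899) = sqrt(38198)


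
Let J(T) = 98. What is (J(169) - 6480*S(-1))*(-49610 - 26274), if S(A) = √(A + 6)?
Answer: -7436632 + 491728320*√5 ≈ 1.0921e+9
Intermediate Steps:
S(A) = √(6 + A)
(J(169) - 6480*S(-1))*(-49610 - 26274) = (98 - 6480*√(6 - 1))*(-49610 - 26274) = (98 - 6480*√5)*(-75884) = -7436632 + 491728320*√5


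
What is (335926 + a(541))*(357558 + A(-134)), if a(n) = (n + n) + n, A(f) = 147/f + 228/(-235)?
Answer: 3800611471392327/31490 ≈ 1.2069e+11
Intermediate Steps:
A(f) = -228/235 + 147/f (A(f) = 147/f + 228*(-1/235) = 147/f - 228/235 = -228/235 + 147/f)
a(n) = 3*n (a(n) = 2*n + n = 3*n)
(335926 + a(541))*(357558 + A(-134)) = (335926 + 3*541)*(357558 + (-228/235 + 147/(-134))) = (335926 + 1623)*(357558 + (-228/235 + 147*(-1/134))) = 337549*(357558 + (-228/235 - 147/134)) = 337549*(357558 - 65097/31490) = 337549*(11259436323/31490) = 3800611471392327/31490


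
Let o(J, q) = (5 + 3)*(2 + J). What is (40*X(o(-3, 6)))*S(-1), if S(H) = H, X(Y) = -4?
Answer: 160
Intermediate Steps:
o(J, q) = 16 + 8*J (o(J, q) = 8*(2 + J) = 16 + 8*J)
(40*X(o(-3, 6)))*S(-1) = (40*(-4))*(-1) = -160*(-1) = 160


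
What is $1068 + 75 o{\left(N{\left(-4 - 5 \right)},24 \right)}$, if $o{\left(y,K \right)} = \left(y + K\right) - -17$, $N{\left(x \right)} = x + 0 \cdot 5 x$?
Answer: $3468$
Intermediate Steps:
$N{\left(x \right)} = x$ ($N{\left(x \right)} = x + 0 x = x + 0 = x$)
$o{\left(y,K \right)} = 17 + K + y$ ($o{\left(y,K \right)} = \left(K + y\right) + 17 = 17 + K + y$)
$1068 + 75 o{\left(N{\left(-4 - 5 \right)},24 \right)} = 1068 + 75 \left(17 + 24 - 9\right) = 1068 + 75 \cdot 32 = 1068 + 2400 = 3468$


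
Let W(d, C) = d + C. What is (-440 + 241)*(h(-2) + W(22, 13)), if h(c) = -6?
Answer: -5771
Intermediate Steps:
W(d, C) = C + d
(-440 + 241)*(h(-2) + W(22, 13)) = (-440 + 241)*(-6 + (13 + 22)) = -199*(-6 + 35) = -199*29 = -5771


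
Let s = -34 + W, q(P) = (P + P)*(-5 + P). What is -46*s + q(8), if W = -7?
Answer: 1934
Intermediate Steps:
q(P) = 2*P*(-5 + P) (q(P) = (2*P)*(-5 + P) = 2*P*(-5 + P))
s = -41 (s = -34 - 7 = -41)
-46*s + q(8) = -46*(-41) + 2*8*(-5 + 8) = 1886 + 2*8*3 = 1886 + 48 = 1934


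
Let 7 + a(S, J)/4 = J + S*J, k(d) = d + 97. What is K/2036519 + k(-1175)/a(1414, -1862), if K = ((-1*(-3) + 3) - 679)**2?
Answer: 341113610441/1533054845858 ≈ 0.22251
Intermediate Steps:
k(d) = 97 + d
a(S, J) = -28 + 4*J + 4*J*S (a(S, J) = -28 + 4*(J + S*J) = -28 + 4*(J + J*S) = -28 + (4*J + 4*J*S) = -28 + 4*J + 4*J*S)
K = 452929 (K = ((3 + 3) - 679)**2 = (6 - 679)**2 = (-673)**2 = 452929)
K/2036519 + k(-1175)/a(1414, -1862) = 452929/2036519 + (97 - 1175)/(-28 + 4*(-1862) + 4*(-1862)*1414) = 452929*(1/2036519) - 1078/(-28 - 7448 - 10531472) = 452929/2036519 - 1078/(-10538948) = 452929/2036519 - 1078*(-1/10538948) = 452929/2036519 + 77/752782 = 341113610441/1533054845858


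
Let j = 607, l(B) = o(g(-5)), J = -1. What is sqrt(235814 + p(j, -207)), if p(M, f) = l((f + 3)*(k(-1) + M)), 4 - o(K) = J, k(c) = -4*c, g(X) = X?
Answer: sqrt(235819) ≈ 485.61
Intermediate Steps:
o(K) = 5 (o(K) = 4 - 1*(-1) = 4 + 1 = 5)
l(B) = 5
p(M, f) = 5
sqrt(235814 + p(j, -207)) = sqrt(235814 + 5) = sqrt(235819)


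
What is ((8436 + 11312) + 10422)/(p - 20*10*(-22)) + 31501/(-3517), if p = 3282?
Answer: -67941396/13508797 ≈ -5.0294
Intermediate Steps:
((8436 + 11312) + 10422)/(p - 20*10*(-22)) + 31501/(-3517) = ((8436 + 11312) + 10422)/(3282 - 20*10*(-22)) + 31501/(-3517) = (19748 + 10422)/(3282 - 200*(-22)) + 31501*(-1/3517) = 30170/(3282 - 1*(-4400)) - 31501/3517 = 30170/(3282 + 4400) - 31501/3517 = 30170/7682 - 31501/3517 = 30170*(1/7682) - 31501/3517 = 15085/3841 - 31501/3517 = -67941396/13508797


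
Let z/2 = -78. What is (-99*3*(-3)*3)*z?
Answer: -416988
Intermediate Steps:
z = -156 (z = 2*(-78) = -156)
(-99*3*(-3)*3)*z = -99*3*(-3)*3*(-156) = -(-891)*3*(-156) = -99*(-27)*(-156) = 2673*(-156) = -416988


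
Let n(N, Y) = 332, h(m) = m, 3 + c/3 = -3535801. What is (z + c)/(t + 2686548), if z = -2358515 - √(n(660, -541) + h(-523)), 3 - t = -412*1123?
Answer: -12965927/3149227 - I*√191/3149227 ≈ -4.1172 - 4.3885e-6*I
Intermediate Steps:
c = -10607412 (c = -9 + 3*(-3535801) = -9 - 10607403 = -10607412)
t = 462679 (t = 3 - (-412)*1123 = 3 - 1*(-462676) = 3 + 462676 = 462679)
z = -2358515 - I*√191 (z = -2358515 - √(332 - 523) = -2358515 - √(-191) = -2358515 - I*√191 ≈ -2.3585e+6 - 13.82*I)
(z + c)/(t + 2686548) = ((-2358515 - I*√191) - 10607412)/(462679 + 2686548) = (-12965927 - I*√191)/3149227 = (-12965927 - I*√191)*(1/3149227) = -12965927/3149227 - I*√191/3149227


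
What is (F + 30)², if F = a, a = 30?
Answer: 3600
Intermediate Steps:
F = 30
(F + 30)² = (30 + 30)² = 60² = 3600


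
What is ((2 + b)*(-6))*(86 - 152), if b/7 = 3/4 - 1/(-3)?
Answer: 3795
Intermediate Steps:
b = 91/12 (b = 7*(3/4 - 1/(-3)) = 7*(3*(1/4) - 1*(-1/3)) = 7*(3/4 + 1/3) = 7*(13/12) = 91/12 ≈ 7.5833)
((2 + b)*(-6))*(86 - 152) = ((2 + 91/12)*(-6))*(86 - 152) = ((115/12)*(-6))*(-66) = -115/2*(-66) = 3795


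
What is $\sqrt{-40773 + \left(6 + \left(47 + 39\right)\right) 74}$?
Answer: $i \sqrt{33965} \approx 184.3 i$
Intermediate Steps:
$\sqrt{-40773 + \left(6 + \left(47 + 39\right)\right) 74} = \sqrt{-40773 + \left(6 + 86\right) 74} = \sqrt{-40773 + 92 \cdot 74} = \sqrt{-40773 + 6808} = \sqrt{-33965} = i \sqrt{33965}$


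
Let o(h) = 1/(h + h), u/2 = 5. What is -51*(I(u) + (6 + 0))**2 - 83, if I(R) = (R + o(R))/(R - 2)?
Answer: -70868771/25600 ≈ -2768.3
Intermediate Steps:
u = 10 (u = 2*5 = 10)
o(h) = 1/(2*h)
I(R) = (R + 1/(2*R))/(-2 + R) (I(R) = (R + 1/(2*R))/(R - 2) = (R + 1/(2*R))/(-2 + R))
-51*(I(u) + (6 + 0))**2 - 83 = -51*((1/2 + 10**2)/(10*(-2 + 10)) + (6 + 0))**2 - 83 = -51*((1/10)*(1/2 + 100)/8 + 6)**2 - 83 = -51*((1/10)*(1/8)*(201/2) + 6)**2 - 83 = -51*(201/160 + 6)**2 - 83 = -51*(1161/160)**2 - 83 = -51*1347921/25600 - 83 = -68743971/25600 - 83 = -70868771/25600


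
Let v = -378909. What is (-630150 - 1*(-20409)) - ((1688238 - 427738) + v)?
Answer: -1491332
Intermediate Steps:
(-630150 - 1*(-20409)) - ((1688238 - 427738) + v) = (-630150 - 1*(-20409)) - ((1688238 - 427738) - 378909) = (-630150 + 20409) - (1260500 - 378909) = -609741 - 1*881591 = -609741 - 881591 = -1491332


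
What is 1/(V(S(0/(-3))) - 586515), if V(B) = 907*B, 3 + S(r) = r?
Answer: -1/589236 ≈ -1.6971e-6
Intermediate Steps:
S(r) = -3 + r
1/(V(S(0/(-3))) - 586515) = 1/(907*(-3 + 0/(-3)) - 586515) = 1/(907*(-3 + 0*(-1/3)) - 586515) = 1/(907*(-3 + 0) - 586515) = 1/(907*(-3) - 586515) = 1/(-2721 - 586515) = 1/(-589236) = -1/589236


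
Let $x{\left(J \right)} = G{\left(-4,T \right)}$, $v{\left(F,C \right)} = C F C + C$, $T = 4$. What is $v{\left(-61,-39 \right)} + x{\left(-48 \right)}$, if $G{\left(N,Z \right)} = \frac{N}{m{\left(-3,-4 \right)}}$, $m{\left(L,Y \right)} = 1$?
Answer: $-92824$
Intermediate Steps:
$G{\left(N,Z \right)} = N$ ($G{\left(N,Z \right)} = \frac{N}{1} = N 1 = N$)
$v{\left(F,C \right)} = C + F C^{2}$ ($v{\left(F,C \right)} = F C^{2} + C = C + F C^{2}$)
$x{\left(J \right)} = -4$
$v{\left(-61,-39 \right)} + x{\left(-48 \right)} = - 39 \left(1 - -2379\right) - 4 = - 39 \left(1 + 2379\right) - 4 = \left(-39\right) 2380 - 4 = -92820 - 4 = -92824$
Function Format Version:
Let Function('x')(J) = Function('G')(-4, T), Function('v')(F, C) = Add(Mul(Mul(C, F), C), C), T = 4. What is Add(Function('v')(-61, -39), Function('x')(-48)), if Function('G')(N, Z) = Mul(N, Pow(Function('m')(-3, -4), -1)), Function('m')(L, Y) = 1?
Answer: -92824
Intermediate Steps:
Function('G')(N, Z) = N (Function('G')(N, Z) = Mul(N, Pow(1, -1)) = Mul(N, 1) = N)
Function('v')(F, C) = Add(C, Mul(F, Pow(C, 2))) (Function('v')(F, C) = Add(Mul(F, Pow(C, 2)), C) = Add(C, Mul(F, Pow(C, 2))))
Function('x')(J) = -4
Add(Function('v')(-61, -39), Function('x')(-48)) = Add(Mul(-39, Add(1, Mul(-39, -61))), -4) = Add(Mul(-39, Add(1, 2379)), -4) = Add(Mul(-39, 2380), -4) = Add(-92820, -4) = -92824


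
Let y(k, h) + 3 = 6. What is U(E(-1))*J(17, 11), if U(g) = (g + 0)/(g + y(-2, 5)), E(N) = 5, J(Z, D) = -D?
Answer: -55/8 ≈ -6.8750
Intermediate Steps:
y(k, h) = 3 (y(k, h) = -3 + 6 = 3)
U(g) = g/(3 + g) (U(g) = (g + 0)/(g + 3) = g/(3 + g))
U(E(-1))*J(17, 11) = (5/(3 + 5))*(-1*11) = (5/8)*(-11) = -55/8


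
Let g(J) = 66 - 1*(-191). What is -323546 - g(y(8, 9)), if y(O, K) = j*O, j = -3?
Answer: -323803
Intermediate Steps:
y(O, K) = -3*O
g(J) = 257 (g(J) = 66 + 191 = 257)
-323546 - g(y(8, 9)) = -323546 - 1*257 = -323546 - 257 = -323803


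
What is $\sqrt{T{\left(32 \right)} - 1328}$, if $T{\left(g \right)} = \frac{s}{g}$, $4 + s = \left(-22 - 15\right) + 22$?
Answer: $\frac{i \sqrt{85030}}{8} \approx 36.45 i$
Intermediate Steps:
$s = -19$ ($s = -4 + \left(\left(-22 - 15\right) + 22\right) = -4 + \left(-37 + 22\right) = -4 - 15 = -19$)
$T{\left(g \right)} = - \frac{19}{g}$
$\sqrt{T{\left(32 \right)} - 1328} = \sqrt{- \frac{19}{32} - 1328} = \sqrt{- \frac{42515}{32}} = \frac{i \sqrt{85030}}{8}$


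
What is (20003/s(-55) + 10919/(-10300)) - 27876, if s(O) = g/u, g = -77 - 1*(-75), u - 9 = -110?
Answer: 10117426731/10300 ≈ 9.8227e+5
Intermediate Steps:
u = -101 (u = 9 - 110 = -101)
g = -2 (g = -77 + 75 = -2)
s(O) = 2/101 (s(O) = -2/(-101) = -2*(-1/101) = 2/101)
(20003/s(-55) + 10919/(-10300)) - 27876 = (20003/(2/101) + 10919/(-10300)) - 27876 = (20003*(101/2) + 10919*(-1/10300)) - 27876 = (2020303/2 - 10919/10300) - 27876 = 10404549531/10300 - 27876 = 10117426731/10300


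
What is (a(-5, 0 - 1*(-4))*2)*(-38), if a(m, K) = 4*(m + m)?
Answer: 3040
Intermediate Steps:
a(m, K) = 8*m (a(m, K) = 4*(2*m) = 8*m)
(a(-5, 0 - 1*(-4))*2)*(-38) = ((8*(-5))*2)*(-38) = -40*2*(-38) = -80*(-38) = 3040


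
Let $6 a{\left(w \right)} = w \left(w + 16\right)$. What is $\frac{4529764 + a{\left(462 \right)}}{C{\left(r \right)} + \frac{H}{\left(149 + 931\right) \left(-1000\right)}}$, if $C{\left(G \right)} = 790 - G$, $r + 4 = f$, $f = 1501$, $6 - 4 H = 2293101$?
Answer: $- \frac{1315172160000}{203463127} \approx -6463.9$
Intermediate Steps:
$H = - \frac{2293095}{4}$ ($H = \frac{3}{2} - \frac{2293101}{4} = - \frac{2293095}{4} \approx -5.7327 \cdot 10^{5}$)
$r = 1497$ ($r = -4 + 1501 = 1497$)
$a{\left(w \right)} = \frac{w \left(16 + w\right)}{6}$ ($a{\left(w \right)} = \frac{w \left(w + 16\right)}{6} = \frac{w \left(16 + w\right)}{6}$)
$\frac{4529764 + a{\left(462 \right)}}{C{\left(r \right)} + \frac{H}{\left(149 + 931\right) \left(-1000\right)}} = \frac{4529764 + \frac{1}{6} \cdot 462 \left(16 + 462\right)}{\left(790 - 1497\right) - \frac{2293095}{4 \left(149 + 931\right) \left(-1000\right)}} = \frac{4529764 + \frac{1}{6} \cdot 462 \cdot 478}{\left(790 - 1497\right) - \frac{2293095}{4 \cdot 1080 \left(-1000\right)}} = \frac{4529764 + 36806}{-707 - \frac{2293095}{4 \left(-1080000\right)}} = \frac{4566570}{-707 - - \frac{152873}{288000}} = \frac{4566570}{-707 + \frac{152873}{288000}} = \frac{4566570}{- \frac{203463127}{288000}} = 4566570 \left(- \frac{288000}{203463127}\right) = - \frac{1315172160000}{203463127}$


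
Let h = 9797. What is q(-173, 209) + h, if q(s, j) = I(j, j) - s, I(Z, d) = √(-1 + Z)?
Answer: 9970 + 4*√13 ≈ 9984.4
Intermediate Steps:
q(s, j) = √(-1 + j) - s
q(-173, 209) + h = (√(-1 + 209) - 1*(-173)) + 9797 = (√208 + 173) + 9797 = (4*√13 + 173) + 9797 = (173 + 4*√13) + 9797 = 9970 + 4*√13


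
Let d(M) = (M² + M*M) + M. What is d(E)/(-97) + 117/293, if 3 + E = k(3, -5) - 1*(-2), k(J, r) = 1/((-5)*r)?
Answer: 6931389/17763125 ≈ 0.39021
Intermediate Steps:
k(J, r) = -1/(5*r)
E = -24/25 (E = -3 + (-⅕/(-5) - 1*(-2)) = -3 + (-⅕*(-⅕) + 2) = -3 + (1/25 + 2) = -3 + 51/25 = -24/25 ≈ -0.96000)
d(M) = M + 2*M² (d(M) = (M² + M²) + M = 2*M² + M = M + 2*M²)
d(E)/(-97) + 117/293 = -24*(1 + 2*(-24/25))/25/(-97) + 117/293 = -24*(1 - 48/25)/25*(-1/97) + 117*(1/293) = -24/25*(-23/25)*(-1/97) + 117/293 = (552/625)*(-1/97) + 117/293 = -552/60625 + 117/293 = 6931389/17763125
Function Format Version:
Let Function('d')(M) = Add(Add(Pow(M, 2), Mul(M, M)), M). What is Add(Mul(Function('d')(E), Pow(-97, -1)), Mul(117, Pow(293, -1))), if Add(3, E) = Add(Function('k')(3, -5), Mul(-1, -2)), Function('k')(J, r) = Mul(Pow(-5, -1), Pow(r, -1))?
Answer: Rational(6931389, 17763125) ≈ 0.39021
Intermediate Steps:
Function('k')(J, r) = Mul(Rational(-1, 5), Pow(r, -1))
E = Rational(-24, 25) (E = Add(-3, Add(Mul(Rational(-1, 5), Pow(-5, -1)), Mul(-1, -2))) = Add(-3, Add(Mul(Rational(-1, 5), Rational(-1, 5)), 2)) = Add(-3, Add(Rational(1, 25), 2)) = Add(-3, Rational(51, 25)) = Rational(-24, 25) ≈ -0.96000)
Function('d')(M) = Add(M, Mul(2, Pow(M, 2))) (Function('d')(M) = Add(Add(Pow(M, 2), Pow(M, 2)), M) = Add(Mul(2, Pow(M, 2)), M) = Add(M, Mul(2, Pow(M, 2))))
Add(Mul(Function('d')(E), Pow(-97, -1)), Mul(117, Pow(293, -1))) = Add(Mul(Mul(Rational(-24, 25), Add(1, Mul(2, Rational(-24, 25)))), Pow(-97, -1)), Mul(117, Pow(293, -1))) = Add(Mul(Mul(Rational(-24, 25), Add(1, Rational(-48, 25))), Rational(-1, 97)), Mul(117, Rational(1, 293))) = Add(Mul(Mul(Rational(-24, 25), Rational(-23, 25)), Rational(-1, 97)), Rational(117, 293)) = Add(Mul(Rational(552, 625), Rational(-1, 97)), Rational(117, 293)) = Add(Rational(-552, 60625), Rational(117, 293)) = Rational(6931389, 17763125)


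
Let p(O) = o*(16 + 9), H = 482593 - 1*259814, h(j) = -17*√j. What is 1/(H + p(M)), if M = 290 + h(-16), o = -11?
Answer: 1/222504 ≈ 4.4943e-6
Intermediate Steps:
H = 222779 (H = 482593 - 259814 = 222779)
M = 290 - 68*I ≈ 290.0 - 68.0*I
p(O) = -275 (p(O) = -11*(16 + 9) = -11*25 = -275)
1/(H + p(M)) = 1/(222779 - 275) = 1/222504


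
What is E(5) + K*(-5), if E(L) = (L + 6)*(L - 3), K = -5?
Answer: 47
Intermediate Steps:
E(L) = (-3 + L)*(6 + L) (E(L) = (6 + L)*(-3 + L) = (-3 + L)*(6 + L))
E(5) + K*(-5) = (-18 + 5**2 + 3*5) - 5*(-5) = (-18 + 25 + 15) + 25 = 22 + 25 = 47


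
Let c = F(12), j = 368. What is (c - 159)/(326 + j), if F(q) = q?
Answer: -147/694 ≈ -0.21182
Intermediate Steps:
c = 12
(c - 159)/(326 + j) = (12 - 159)/(326 + 368) = -147/694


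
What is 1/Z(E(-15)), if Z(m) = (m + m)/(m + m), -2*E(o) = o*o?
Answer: 1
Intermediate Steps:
E(o) = -o²/2 (E(o) = -o*o/2 = -o²/2)
Z(m) = 1 (Z(m) = (2*m)/((2*m)) = (2*m)*(1/(2*m)) = 1)
1/Z(E(-15)) = 1/1 = 1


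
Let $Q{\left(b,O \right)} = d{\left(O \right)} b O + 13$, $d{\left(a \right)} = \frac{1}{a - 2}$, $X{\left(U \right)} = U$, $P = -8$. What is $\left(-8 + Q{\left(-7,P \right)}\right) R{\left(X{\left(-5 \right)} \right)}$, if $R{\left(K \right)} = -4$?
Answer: $\frac{12}{5} \approx 2.4$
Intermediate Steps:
$d{\left(a \right)} = \frac{1}{-2 + a}$
$Q{\left(b,O \right)} = 13 + \frac{O b}{-2 + O}$ ($Q{\left(b,O \right)} = \frac{b}{-2 + O} O + 13 = \frac{O b}{-2 + O} + 13 = 13 + \frac{O b}{-2 + O}$)
$\left(-8 + Q{\left(-7,P \right)}\right) R{\left(X{\left(-5 \right)} \right)} = \left(-8 + \frac{-26 + 13 \left(-8\right) - -56}{-2 - 8}\right) \left(-4\right) = \left(-8 + \frac{-26 - 104 + 56}{-10}\right) \left(-4\right) = \left(-8 - - \frac{37}{5}\right) \left(-4\right) = \left(-8 + \frac{37}{5}\right) \left(-4\right) = \left(- \frac{3}{5}\right) \left(-4\right) = \frac{12}{5}$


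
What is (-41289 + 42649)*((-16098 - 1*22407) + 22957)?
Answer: -21145280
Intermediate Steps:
(-41289 + 42649)*((-16098 - 1*22407) + 22957) = 1360*((-16098 - 22407) + 22957) = 1360*(-38505 + 22957) = 1360*(-15548) = -21145280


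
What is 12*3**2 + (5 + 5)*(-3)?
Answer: 78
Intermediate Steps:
12*3**2 + (5 + 5)*(-3) = 12*9 + 10*(-3) = 108 - 30 = 78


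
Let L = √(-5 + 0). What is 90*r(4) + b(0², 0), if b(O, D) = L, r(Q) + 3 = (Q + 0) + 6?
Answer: 630 + I*√5 ≈ 630.0 + 2.2361*I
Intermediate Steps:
r(Q) = 3 + Q (r(Q) = -3 + ((Q + 0) + 6) = -3 + (Q + 6) = -3 + (6 + Q) = 3 + Q)
L = I*√5 (L = √(-5) = I*√5 ≈ 2.2361*I)
b(O, D) = I*√5
90*r(4) + b(0², 0) = 90*(3 + 4) + I*√5 = 90*7 + I*√5 = 630 + I*√5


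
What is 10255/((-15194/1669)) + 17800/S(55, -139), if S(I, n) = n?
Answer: -2649520905/2111966 ≈ -1254.5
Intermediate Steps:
10255/((-15194/1669)) + 17800/S(55, -139) = 10255/((-15194/1669)) + 17800/(-139) = 10255/((-15194*1/1669)) + 17800*(-1/139) = 10255/(-15194/1669) - 17800/139 = 10255*(-1669/15194) - 17800/139 = -17115595/15194 - 17800/139 = -2649520905/2111966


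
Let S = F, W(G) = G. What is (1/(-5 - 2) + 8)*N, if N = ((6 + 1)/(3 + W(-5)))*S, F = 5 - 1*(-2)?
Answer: -385/2 ≈ -192.50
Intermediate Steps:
F = 7 (F = 5 + 2 = 7)
S = 7
N = -49/2 (N = ((6 + 1)/(3 - 5))*7 = (7/(-2))*7 = (7*(-½))*7 = -7/2*7 = -49/2 ≈ -24.500)
(1/(-5 - 2) + 8)*N = (1/(-5 - 2) + 8)*(-49/2) = (1/(-7) + 8)*(-49/2) = (-⅐ + 8)*(-49/2) = (55/7)*(-49/2) = -385/2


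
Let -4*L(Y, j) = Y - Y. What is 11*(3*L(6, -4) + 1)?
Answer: 11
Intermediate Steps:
L(Y, j) = 0 (L(Y, j) = -(Y - Y)/4 = -¼*0 = 0)
11*(3*L(6, -4) + 1) = 11*(3*0 + 1) = 11*(0 + 1) = 11*1 = 11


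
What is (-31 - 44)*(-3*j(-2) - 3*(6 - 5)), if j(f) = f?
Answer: -225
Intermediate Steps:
(-31 - 44)*(-3*j(-2) - 3*(6 - 5)) = (-31 - 44)*(-3*(-2) - 3*(6 - 5)) = -75*(6 - 3*1) = -75*(6 - 3) = -75*3 = -225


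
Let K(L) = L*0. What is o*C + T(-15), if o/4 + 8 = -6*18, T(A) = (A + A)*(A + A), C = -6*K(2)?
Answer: 900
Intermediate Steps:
K(L) = 0
C = 0 (C = -6*0 = 0)
T(A) = 4*A**2 (T(A) = (2*A)*(2*A) = 4*A**2)
o = -464 (o = -32 + 4*(-6*18) = -32 + 4*(-108) = -32 - 432 = -464)
o*C + T(-15) = -464*0 + 4*(-15)**2 = 0 + 4*225 = 0 + 900 = 900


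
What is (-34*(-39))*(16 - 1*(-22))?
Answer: 50388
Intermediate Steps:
(-34*(-39))*(16 - 1*(-22)) = 1326*(16 + 22) = 1326*38 = 50388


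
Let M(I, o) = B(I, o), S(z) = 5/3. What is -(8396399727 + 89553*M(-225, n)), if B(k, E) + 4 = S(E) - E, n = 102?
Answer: -8387056364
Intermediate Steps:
S(z) = 5/3 (S(z) = 5*(⅓) = 5/3)
B(k, E) = -7/3 - E (B(k, E) = -4 + (5/3 - E) = -7/3 - E)
M(I, o) = -7/3 - o
-(8396399727 + 89553*M(-225, n)) = -(8396190770 - 9134406) = -89553/(1/(93759 + (-7/3 - 102))) = -89553/(1/(93759 - 313/3)) = -89553/(1/(280964/3)) = -89553/3/280964 = -89553*280964/3 = -8387056364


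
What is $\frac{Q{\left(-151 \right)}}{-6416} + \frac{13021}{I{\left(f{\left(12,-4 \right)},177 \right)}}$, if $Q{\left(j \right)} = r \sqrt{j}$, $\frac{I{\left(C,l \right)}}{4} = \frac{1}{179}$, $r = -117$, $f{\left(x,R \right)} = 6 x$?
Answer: $\frac{2330759}{4} + \frac{117 i \sqrt{151}}{6416} \approx 5.8269 \cdot 10^{5} + 0.22408 i$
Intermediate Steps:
$I{\left(C,l \right)} = \frac{4}{179}$
$Q{\left(j \right)} = - 117 \sqrt{j}$
$\frac{Q{\left(-151 \right)}}{-6416} + \frac{13021}{I{\left(f{\left(12,-4 \right)},177 \right)}} = \frac{\left(-117\right) \sqrt{-151}}{-6416} + \frac{13021}{\frac{4}{179}} = - 117 i \sqrt{151} \left(- \frac{1}{6416}\right) + 13021 \cdot \frac{179}{4} = - 117 i \sqrt{151} \left(- \frac{1}{6416}\right) + \frac{2330759}{4} = \frac{117 i \sqrt{151}}{6416} + \frac{2330759}{4} = \frac{2330759}{4} + \frac{117 i \sqrt{151}}{6416}$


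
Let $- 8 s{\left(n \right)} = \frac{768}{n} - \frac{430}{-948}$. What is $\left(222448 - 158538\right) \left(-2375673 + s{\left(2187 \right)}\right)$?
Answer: $- \frac{69951994922125855}{460728} \approx -1.5183 \cdot 10^{11}$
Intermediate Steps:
$s{\left(n \right)} = - \frac{215}{3792} - \frac{96}{n}$ ($s{\left(n \right)} = - \frac{\frac{768}{n} - \frac{430}{-948}}{8} = - \frac{\frac{768}{n} - - \frac{215}{474}}{8} = - \frac{\frac{768}{n} + \frac{215}{474}}{8} = - \frac{\frac{215}{474} + \frac{768}{n}}{8} = - \frac{215}{3792} - \frac{96}{n}$)
$\left(222448 - 158538\right) \left(-2375673 + s{\left(2187 \right)}\right) = \left(222448 - 158538\right) \left(-2375673 - \left(\frac{215}{3792} + \frac{96}{2187}\right)\right) = 63910 \left(-2375673 - \frac{92693}{921456}\right) = 63910 \left(- \frac{2189078232581}{921456}\right) = - \frac{69951994922125855}{460728}$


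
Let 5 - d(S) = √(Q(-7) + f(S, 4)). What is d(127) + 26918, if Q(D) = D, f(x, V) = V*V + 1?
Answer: 26923 - √10 ≈ 26920.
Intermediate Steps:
f(x, V) = 1 + V² (f(x, V) = V² + 1 = 1 + V²)
d(S) = 5 - √10 (d(S) = 5 - √(-7 + (1 + 4²)) = 5 - √(-7 + (1 + 16)) = 5 - √(-7 + 17) = 5 - √10)
d(127) + 26918 = (5 - √10) + 26918 = 26923 - √10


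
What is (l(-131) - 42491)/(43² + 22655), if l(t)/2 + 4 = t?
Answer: -42761/24504 ≈ -1.7451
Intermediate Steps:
l(t) = -8 + 2*t
(l(-131) - 42491)/(43² + 22655) = ((-8 + 2*(-131)) - 42491)/(43² + 22655) = ((-8 - 262) - 42491)/(1849 + 22655) = (-270 - 42491)/24504 = -42761*1/24504 = -42761/24504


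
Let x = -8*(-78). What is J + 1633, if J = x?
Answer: 2257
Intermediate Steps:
x = 624
J = 624
J + 1633 = 624 + 1633 = 2257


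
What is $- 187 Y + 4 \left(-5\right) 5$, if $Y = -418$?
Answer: $78066$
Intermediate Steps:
$- 187 Y + 4 \left(-5\right) 5 = \left(-187\right) \left(-418\right) + 4 \left(-5\right) 5 = 78166 - 100 = 78066$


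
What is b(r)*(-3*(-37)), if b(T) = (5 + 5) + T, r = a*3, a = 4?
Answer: 2442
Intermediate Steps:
r = 12 (r = 4*3 = 12)
b(T) = 10 + T
b(r)*(-3*(-37)) = (10 + 12)*(-3*(-37)) = 22*111 = 2442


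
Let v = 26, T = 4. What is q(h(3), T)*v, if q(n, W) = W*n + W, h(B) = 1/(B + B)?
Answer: 364/3 ≈ 121.33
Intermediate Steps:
h(B) = 1/(2*B)
q(n, W) = W + W*n
q(h(3), T)*v = (4*(1 + (1/2)/3))*26 = (4*(1 + (1/2)*(1/3)))*26 = (4*(1 + 1/6))*26 = (4*(7/6))*26 = (14/3)*26 = 364/3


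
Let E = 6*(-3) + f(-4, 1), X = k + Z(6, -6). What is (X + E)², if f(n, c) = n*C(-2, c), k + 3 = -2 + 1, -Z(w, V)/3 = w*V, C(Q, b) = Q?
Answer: 8836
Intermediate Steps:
Z(w, V) = -3*V*w (Z(w, V) = -3*w*V = -3*V*w)
k = -4 (k = -3 + (-2 + 1) = -3 - 1 = -4)
f(n, c) = -2*n (f(n, c) = n*(-2) = -2*n)
X = 104 (X = -4 - 3*(-6)*6 = -4 + 108 = 104)
E = -10 (E = 6*(-3) - 2*(-4) = -18 + 8 = -10)
(X + E)² = (104 - 10)² = 94² = 8836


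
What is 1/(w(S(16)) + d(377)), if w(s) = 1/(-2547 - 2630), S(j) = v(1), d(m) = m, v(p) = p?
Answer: 5177/1951728 ≈ 0.0026525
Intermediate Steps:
S(j) = 1
w(s) = -1/5177 (w(s) = 1/(-5177) = -1/5177)
1/(w(S(16)) + d(377)) = 1/(-1/5177 + 377) = 1/(1951728/5177) = 5177/1951728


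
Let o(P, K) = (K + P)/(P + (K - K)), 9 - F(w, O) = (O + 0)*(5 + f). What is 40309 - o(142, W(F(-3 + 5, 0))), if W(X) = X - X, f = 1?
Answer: 40308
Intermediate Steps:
F(w, O) = 9 - 6*O (F(w, O) = 9 - (O + 0)*(5 + 1) = 9 - O*6 = 9 - 6*O)
W(X) = 0
o(P, K) = (K + P)/P (o(P, K) = (K + P)/(P + 0) = (K + P)/P)
40309 - o(142, W(F(-3 + 5, 0))) = 40309 - (0 + 142)/142 = 40309 - 142/142 = 40309 - 1*1 = 40309 - 1 = 40308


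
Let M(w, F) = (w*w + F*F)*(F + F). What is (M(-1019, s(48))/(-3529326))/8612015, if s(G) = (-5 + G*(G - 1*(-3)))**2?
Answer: -212589012456206342138/15197304225945 ≈ -1.3989e+7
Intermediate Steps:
s(G) = (-5 + G*(3 + G))**2 (s(G) = (-5 + G*(G + 3))**2 = (-5 + G*(3 + G))**2)
M(w, F) = 2*F*(F**2 + w**2) (M(w, F) = (w**2 + F**2)*(2*F) = (F**2 + w**2)*(2*F) = 2*F*(F**2 + w**2))
(M(-1019, s(48))/(-3529326))/8612015 = ((2*(-5 + 48**2 + 3*48)**2*(((-5 + 48**2 + 3*48)**2)**2 + (-1019)**2))/(-3529326))/8612015 = ((2*(-5 + 2304 + 144)**2*(((-5 + 2304 + 144)**2)**2 + 1038361))*(-1/3529326))*(1/8612015) = ((2*2443**2*((2443**2)**2 + 1038361))*(-1/3529326))*(1/8612015) = ((2*5968249*(5968249**2 + 1038361))*(-1/3529326))*(1/8612015) = ((2*5968249*(35619996126001 + 1038361))*(-1/3529326))*(1/8612015) = ((2*5968249*35619997164362)*(-1/3529326))*(1/8612015) = (425178024912412684276*(-1/3529326))*(1/8612015) = -212589012456206342138/1764663*1/8612015 = -212589012456206342138/15197304225945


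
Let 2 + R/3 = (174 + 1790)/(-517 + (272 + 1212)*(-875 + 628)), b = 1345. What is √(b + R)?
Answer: √2227287624695/40785 ≈ 36.592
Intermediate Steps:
R = -736094/122355 (R = -6 + 3*((174 + 1790)/(-517 + (272 + 1212)*(-875 + 628))) = -6 + 3*(1964/(-517 + 1484*(-247))) = -6 + 3*(1964/(-517 - 366548)) = -6 + 3*(1964/(-367065)) = -6 + 3*(1964*(-1/367065)) = -6 + 3*(-1964/367065) = -6 - 1964/122355 = -736094/122355 ≈ -6.0161)
√(b + R) = √(1345 - 736094/122355) = √(163831381/122355) = √2227287624695/40785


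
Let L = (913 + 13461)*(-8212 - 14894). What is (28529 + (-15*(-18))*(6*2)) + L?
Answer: -332093875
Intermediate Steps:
L = -332125644 (L = 14374*(-23106) = -332125644)
(28529 + (-15*(-18))*(6*2)) + L = (28529 + (-15*(-18))*(6*2)) - 332125644 = (28529 + 270*12) - 332125644 = (28529 + 3240) - 332125644 = 31769 - 332125644 = -332093875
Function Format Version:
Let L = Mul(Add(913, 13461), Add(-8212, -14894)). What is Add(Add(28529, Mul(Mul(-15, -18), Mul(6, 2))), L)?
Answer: -332093875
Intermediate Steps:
L = -332125644 (L = Mul(14374, -23106) = -332125644)
Add(Add(28529, Mul(Mul(-15, -18), Mul(6, 2))), L) = Add(Add(28529, Mul(Mul(-15, -18), Mul(6, 2))), -332125644) = Add(Add(28529, Mul(270, 12)), -332125644) = Add(Add(28529, 3240), -332125644) = Add(31769, -332125644) = -332093875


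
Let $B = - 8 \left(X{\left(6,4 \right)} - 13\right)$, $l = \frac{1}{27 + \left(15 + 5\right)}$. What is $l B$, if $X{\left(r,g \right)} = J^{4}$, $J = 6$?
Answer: $- \frac{10264}{47} \approx -218.38$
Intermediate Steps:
$X{\left(r,g \right)} = 1296$ ($X{\left(r,g \right)} = 6^{4} = 1296$)
$l = \frac{1}{47}$ ($l = \frac{1}{27 + 20} = \frac{1}{47} \approx 0.021277$)
$B = -10264$ ($B = - 8 \left(1296 - 13\right) = \left(-8\right) 1283 = -10264$)
$l B = \frac{1}{47} \left(-10264\right) = - \frac{10264}{47}$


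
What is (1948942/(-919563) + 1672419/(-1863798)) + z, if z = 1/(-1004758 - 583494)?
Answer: -1368631137685241125/453678804992423508 ≈ -3.0167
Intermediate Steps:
z = -1/1588252 (z = 1/(-1588252) = -1/1588252 ≈ -6.2962e-7)
(1948942/(-919563) + 1672419/(-1863798)) + z = (1948942/(-919563) + 1672419/(-1863798)) - 1/1588252 = (1948942*(-1/919563) + 1672419*(-1/1863798)) - 1/1588252 = (-1948942/919563 - 557473/621266) - 1/1588252 = -1723442944871/571293226758 - 1/1588252 = -1368631137685241125/453678804992423508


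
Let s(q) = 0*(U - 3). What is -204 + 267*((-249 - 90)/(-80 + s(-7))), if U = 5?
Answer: 74193/80 ≈ 927.41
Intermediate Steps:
s(q) = 0 (s(q) = 0*(5 - 3) = 0*2 = 0)
-204 + 267*((-249 - 90)/(-80 + s(-7))) = -204 + 267*((-249 - 90)/(-80 + 0)) = -204 + 267*(-339/(-80)) = -204 + 267*(-339*(-1/80)) = -204 + 267*(339/80) = -204 + 90513/80 = 74193/80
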